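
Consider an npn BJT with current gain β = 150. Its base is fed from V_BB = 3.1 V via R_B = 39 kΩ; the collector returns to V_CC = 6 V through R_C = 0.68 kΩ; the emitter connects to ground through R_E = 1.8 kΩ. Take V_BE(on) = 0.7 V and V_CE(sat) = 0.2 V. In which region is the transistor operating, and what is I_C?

Assume active. Base-emitter loop: I_B = (V_BB − V_BE)/(R_B + (β+1)R_E) = (3.1 − 0.7)/(39 + 151×1.8) = 0.00772 mA.
I_C = β·I_B = 150×0.00772 = 1.16 mA.
V_CE = V_CC − I_C·R_C − I_E·R_E = 6 − 1.16×0.68 − 1.17×1.8 = 3.11 V > V_CE(sat), so the active-region assumption holds.

active; I_C ≈ 1.2 mA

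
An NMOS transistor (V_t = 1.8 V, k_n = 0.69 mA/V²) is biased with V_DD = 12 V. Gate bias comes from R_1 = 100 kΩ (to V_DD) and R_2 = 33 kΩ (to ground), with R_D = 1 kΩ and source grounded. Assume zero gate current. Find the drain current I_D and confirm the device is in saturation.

I_D ≈ 0.48 mA

V_G = V_DD·R_2/(R_1+R_2) = 12×33/133 = 2.98 V. With the source grounded, V_GS = V_G = 2.98 V.
Assume saturation: I_D = (k_n/2)(V_GS − V_t)² = (0.69/2)×(2.98 − 1.8)² = 0.345×1.18² = 0.478 mA.
V_DS = V_DD − I_D·R_D = 12 − 0.478×1 = 11.5 V.
Saturation requires V_DS ≥ V_GS − V_t = 1.18 V; 11.5 ≥ 1.18 ✓.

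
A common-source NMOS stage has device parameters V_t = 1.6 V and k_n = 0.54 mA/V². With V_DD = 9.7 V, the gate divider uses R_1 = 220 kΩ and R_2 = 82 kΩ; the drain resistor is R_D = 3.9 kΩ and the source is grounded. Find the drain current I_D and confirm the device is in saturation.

I_D ≈ 0.29 mA

V_G = V_DD·R_2/(R_1+R_2) = 9.7×82/302 = 2.63 V. With the source grounded, V_GS = V_G = 2.63 V.
Assume saturation: I_D = (k_n/2)(V_GS − V_t)² = (0.54/2)×(2.63 − 1.6)² = 0.27×1.03² = 0.289 mA.
V_DS = V_DD − I_D·R_D = 9.7 − 0.289×3.9 = 8.57 V.
Saturation requires V_DS ≥ V_GS − V_t = 1.03 V; 8.57 ≥ 1.03 ✓.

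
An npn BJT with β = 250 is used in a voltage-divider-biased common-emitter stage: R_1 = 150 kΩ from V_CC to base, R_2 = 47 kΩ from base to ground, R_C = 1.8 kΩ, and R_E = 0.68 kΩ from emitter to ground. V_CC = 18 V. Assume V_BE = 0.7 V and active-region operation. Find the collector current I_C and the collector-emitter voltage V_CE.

I_C ≈ 4.4 mA, V_CE ≈ 7.2 V

Thevenize the base divider: V_Th = V_CC·R_2/(R_1+R_2) = 18×47/197 = 4.29 V, R_Th = R_1‖R_2 = 35.8 kΩ.
Base-emitter loop: V_Th = I_B·R_Th + V_BE + (β+1)I_B·R_E, so I_B = (4.29 − 0.7) / (35.8 + 251×0.68) = 0.0174 mA.
I_C = β·I_B = 250×0.0174 = 4.35 mA, and I_E = (β+1)I_B = 4.37 mA.
V_CE = V_CC − I_C·R_C − I_E·R_E = 18 − 4.35×1.8 − 4.37×0.68 = 7.19 V.
V_CE = 7.19 V > 0.2 V confirms active-region operation.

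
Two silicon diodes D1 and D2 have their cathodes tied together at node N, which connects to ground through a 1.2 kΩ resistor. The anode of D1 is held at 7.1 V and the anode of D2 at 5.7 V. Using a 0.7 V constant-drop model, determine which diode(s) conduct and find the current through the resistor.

Assume both conduct. Then node N would need to be at both 7.1−0.7 = 6.4 V and 5.7−0.7 = 5 V, which is impossible.
Assume only D1 conducts: V_N = 7.1 − 0.7 = 6.4 V, so I_R = 6.4/1.2 = 5.33 mA.
Check D2: its anode-to-cathode voltage is 5.7 − 6.4 = -0.7 V < 0.7 V, so it is off. The assumption is consistent.

Only D1 conducts; I_R ≈ 5.3 mA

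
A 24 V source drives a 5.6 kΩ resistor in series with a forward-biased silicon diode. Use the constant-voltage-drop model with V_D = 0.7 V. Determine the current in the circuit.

KVL around the loop: 24 = V_D + I·R = 0.7 + I × 5.6 kΩ.
So I = (24 − 0.7) / 5.6 kΩ = 23.3 / 5.6 = 4.16 mA.

I ≈ 4.2 mA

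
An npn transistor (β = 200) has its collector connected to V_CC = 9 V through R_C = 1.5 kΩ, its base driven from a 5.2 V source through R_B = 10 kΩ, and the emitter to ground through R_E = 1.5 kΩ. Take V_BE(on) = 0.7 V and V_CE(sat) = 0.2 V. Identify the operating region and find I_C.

Assume active. Base-emitter loop: I_B = (V_BB − V_BE)/(R_B + (β+1)R_E) = (5.2 − 0.7)/(10 + 201×1.5) = 0.0144 mA.
I_C = β·I_B = 200×0.0144 = 2.89 mA.
V_CE = V_CC − I_C·R_C − I_E·R_E = 9 − 2.89×1.5 − 2.9×1.5 = 0.311 V > V_CE(sat), so the active-region assumption holds.

active; I_C ≈ 2.9 mA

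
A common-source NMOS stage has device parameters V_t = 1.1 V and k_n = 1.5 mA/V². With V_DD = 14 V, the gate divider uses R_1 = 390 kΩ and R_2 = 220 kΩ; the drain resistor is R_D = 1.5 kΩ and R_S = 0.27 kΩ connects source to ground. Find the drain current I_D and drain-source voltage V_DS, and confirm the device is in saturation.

I_D ≈ 5 mA, V_DS ≈ 5.1 V

V_G = V_DD·R_2/(R_1+R_2) = 14×220/610 = 5.05 V.
Assume saturation: I_D = (k_n/2)(V_GS − V_t)² with V_GS = V_G − I_D·R_S = 5.05 − 0.27·I_D.
Substituting gives 0.0547·I_D² − 2.6·I_D + 11.7 = 0, with roots I_D = 5.03 or 42.5 mA.
The root I_D = 42.5 mA gives V_GS = -6.43 V ≤ V_t, so take I_D = 5.03 mA.
Then V_GS = 3.69 V and V_DS = V_DD − I_D(R_D+R_S) = 14 − 5.03×1.77 = 5.09 V.
Saturation requires V_DS ≥ V_GS − V_t = 2.59 V; 5.09 ≥ 2.59 ✓.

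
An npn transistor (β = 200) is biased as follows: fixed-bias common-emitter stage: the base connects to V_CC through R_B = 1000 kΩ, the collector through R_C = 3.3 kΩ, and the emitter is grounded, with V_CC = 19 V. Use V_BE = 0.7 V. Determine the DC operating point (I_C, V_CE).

I_C ≈ 3.7 mA, V_CE ≈ 6.9 V

Base loop: V_CC = I_B·R_B + V_BE, so I_B = (19 − 0.7)/1000 kΩ = 0.0183 mA.
In the active region I_C = β·I_B = 200 × 0.0183 = 3.66 mA.
Collector loop: V_CE = V_CC − I_C·R_C = 19 − 3.66×3.3 = 6.92 V.
Since V_CE = 6.92 V > V_CE(sat) ≈ 0.2 V, the transistor is in the active region as assumed.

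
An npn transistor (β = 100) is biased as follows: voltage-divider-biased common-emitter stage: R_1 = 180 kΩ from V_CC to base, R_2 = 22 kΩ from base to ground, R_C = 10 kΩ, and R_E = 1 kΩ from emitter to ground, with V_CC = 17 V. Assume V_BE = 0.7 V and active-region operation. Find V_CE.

V_CE ≈ 6.5 V

Thevenize the base divider: V_Th = V_CC·R_2/(R_1+R_2) = 17×22/202 = 1.85 V, R_Th = R_1‖R_2 = 19.6 kΩ.
Base-emitter loop: V_Th = I_B·R_Th + V_BE + (β+1)I_B·R_E, so I_B = (1.85 − 0.7) / (19.6 + 101×1) = 0.00955 mA.
I_C = β·I_B = 100×0.00955 = 0.955 mA, and I_E = (β+1)I_B = 0.964 mA.
V_CE = V_CC − I_C·R_C − I_E·R_E = 17 − 0.955×10 − 0.964×1 = 6.49 V.
V_CE = 6.49 V > 0.2 V confirms active-region operation.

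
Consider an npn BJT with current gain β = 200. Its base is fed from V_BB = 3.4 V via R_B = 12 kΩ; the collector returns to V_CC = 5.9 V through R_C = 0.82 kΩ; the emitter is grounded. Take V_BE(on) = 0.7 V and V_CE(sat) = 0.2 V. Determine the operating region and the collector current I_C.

Assume active: I_B = (3.4 − 0.7)/12 = 0.225 mA, giving I_C = β·I_B = 45 mA.
But then V_CE = 5.9 − 45×0.82 = -31 V < V_CE(sat) = 0.2 V — impossible in the active region.
So the transistor is saturated. With V_CE = 0.2 V, I_C = (V_CC − 0.2)/R_C = 5.7/0.82 = 6.95 mA.
Check: β·I_B = 45 mA > I_C = 6.95 mA, confirming saturation.

saturation; I_C ≈ 7 mA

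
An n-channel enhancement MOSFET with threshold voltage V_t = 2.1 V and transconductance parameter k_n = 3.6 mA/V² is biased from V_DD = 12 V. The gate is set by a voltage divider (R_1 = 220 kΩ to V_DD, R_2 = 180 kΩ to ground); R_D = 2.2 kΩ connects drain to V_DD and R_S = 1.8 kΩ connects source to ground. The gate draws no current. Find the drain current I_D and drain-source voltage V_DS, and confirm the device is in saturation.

V_G = V_DD·R_2/(R_1+R_2) = 12×180/400 = 5.4 V.
Assume saturation: I_D = (k_n/2)(V_GS − V_t)² with V_GS = V_G − I_D·R_S = 5.4 − 1.8·I_D.
Substituting gives 5.83·I_D² − 22.4·I_D + 19.6 = 0, with roots I_D = 1.35 or 2.49 mA.
The root I_D = 2.49 mA gives V_GS = 0.925 V ≤ V_t, so take I_D = 1.35 mA.
Then V_GS = 2.97 V and V_DS = V_DD − I_D(R_D+R_S) = 12 − 1.35×4 = 6.59 V.
Saturation requires V_DS ≥ V_GS − V_t = 0.867 V; 6.59 ≥ 0.867 ✓.

I_D ≈ 1.4 mA, V_DS ≈ 6.6 V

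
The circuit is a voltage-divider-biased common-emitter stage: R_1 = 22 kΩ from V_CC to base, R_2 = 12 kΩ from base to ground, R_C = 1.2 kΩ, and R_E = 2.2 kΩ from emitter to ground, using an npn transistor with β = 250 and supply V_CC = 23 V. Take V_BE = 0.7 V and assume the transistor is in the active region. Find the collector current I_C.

Thevenize the base divider: V_Th = V_CC·R_2/(R_1+R_2) = 23×12/34 = 8.12 V, R_Th = R_1‖R_2 = 7.76 kΩ.
Base-emitter loop: V_Th = I_B·R_Th + V_BE + (β+1)I_B·R_E, so I_B = (8.12 − 0.7) / (7.76 + 251×2.2) = 0.0132 mA.
I_C = β·I_B = 250×0.0132 = 3.31 mA, and I_E = (β+1)I_B = 3.32 mA.
V_CE = V_CC − I_C·R_C − I_E·R_E = 23 − 3.31×1.2 − 3.32×2.2 = 11.7 V.
V_CE = 11.7 V > 0.2 V confirms active-region operation.

I_C ≈ 3.3 mA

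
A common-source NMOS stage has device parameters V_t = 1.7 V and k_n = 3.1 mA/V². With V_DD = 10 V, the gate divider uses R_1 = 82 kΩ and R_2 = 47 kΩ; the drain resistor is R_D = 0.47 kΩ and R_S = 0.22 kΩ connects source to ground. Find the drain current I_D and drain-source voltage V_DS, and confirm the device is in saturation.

I_D ≈ 2.8 mA, V_DS ≈ 8.1 V

V_G = V_DD·R_2/(R_1+R_2) = 10×47/129 = 3.64 V.
Assume saturation: I_D = (k_n/2)(V_GS − V_t)² with V_GS = V_G − I_D·R_S = 3.64 − 0.22·I_D.
Substituting gives 0.075·I_D² − 2.33·I_D + 5.85 = 0, with roots I_D = 2.76 or 28.2 mA.
The root I_D = 28.2 mA gives V_GS = -2.57 V ≤ V_t, so take I_D = 2.76 mA.
Then V_GS = 3.04 V and V_DS = V_DD − I_D(R_D+R_S) = 10 − 2.76×0.69 = 8.09 V.
Saturation requires V_DS ≥ V_GS − V_t = 1.34 V; 8.09 ≥ 1.34 ✓.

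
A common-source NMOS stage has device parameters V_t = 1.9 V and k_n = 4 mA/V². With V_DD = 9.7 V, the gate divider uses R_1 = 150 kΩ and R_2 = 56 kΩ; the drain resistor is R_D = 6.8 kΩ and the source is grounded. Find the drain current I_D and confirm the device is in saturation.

V_G = V_DD·R_2/(R_1+R_2) = 9.7×56/206 = 2.64 V. With the source grounded, V_GS = V_G = 2.64 V.
Assume saturation: I_D = (k_n/2)(V_GS − V_t)² = (4/2)×(2.64 − 1.9)² = 2×0.737² = 1.09 mA.
V_DS = V_DD − I_D·R_D = 9.7 − 1.09×6.8 = 2.32 V.
Saturation requires V_DS ≥ V_GS − V_t = 0.737 V; 2.32 ≥ 0.737 ✓.

I_D ≈ 1.1 mA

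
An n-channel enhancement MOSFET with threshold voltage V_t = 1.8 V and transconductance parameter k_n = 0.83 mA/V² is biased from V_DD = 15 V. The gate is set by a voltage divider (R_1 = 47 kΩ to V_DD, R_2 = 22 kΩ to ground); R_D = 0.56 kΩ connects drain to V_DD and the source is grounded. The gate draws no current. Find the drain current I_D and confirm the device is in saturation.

I_D ≈ 3.7 mA

V_G = V_DD·R_2/(R_1+R_2) = 15×22/69 = 4.78 V. With the source grounded, V_GS = V_G = 4.78 V.
Assume saturation: I_D = (k_n/2)(V_GS − V_t)² = (0.83/2)×(4.78 − 1.8)² = 0.415×2.98² = 3.69 mA.
V_DS = V_DD − I_D·R_D = 15 − 3.69×0.56 = 12.9 V.
Saturation requires V_DS ≥ V_GS − V_t = 2.98 V; 12.9 ≥ 2.98 ✓.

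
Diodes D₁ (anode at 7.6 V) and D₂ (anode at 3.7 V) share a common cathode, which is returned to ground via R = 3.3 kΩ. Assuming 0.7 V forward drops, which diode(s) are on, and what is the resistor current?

Assume both conduct. Then node N would need to be at both 7.6−0.7 = 6.9 V and 3.7−0.7 = 3 V, which is impossible.
Assume only D₁ conducts: V_N = 7.6 − 0.7 = 6.9 V, so I_R = 6.9/3.3 = 2.09 mA.
Check D₂: its anode-to-cathode voltage is 3.7 − 6.9 = -3.2 V < 0.7 V, so it is off. The assumption is consistent.

Only D₁ conducts; I_R ≈ 2.1 mA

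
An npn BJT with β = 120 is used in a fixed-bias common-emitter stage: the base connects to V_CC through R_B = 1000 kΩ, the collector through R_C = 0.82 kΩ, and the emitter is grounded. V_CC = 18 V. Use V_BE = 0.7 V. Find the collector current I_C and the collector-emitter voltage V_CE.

I_C ≈ 2.1 mA, V_CE ≈ 16 V

Base loop: V_CC = I_B·R_B + V_BE, so I_B = (18 − 0.7)/1000 kΩ = 0.0173 mA.
In the active region I_C = β·I_B = 120 × 0.0173 = 2.08 mA.
Collector loop: V_CE = V_CC − I_C·R_C = 18 − 2.08×0.82 = 16.3 V.
Since V_CE = 16.3 V > V_CE(sat) ≈ 0.2 V, the transistor is in the active region as assumed.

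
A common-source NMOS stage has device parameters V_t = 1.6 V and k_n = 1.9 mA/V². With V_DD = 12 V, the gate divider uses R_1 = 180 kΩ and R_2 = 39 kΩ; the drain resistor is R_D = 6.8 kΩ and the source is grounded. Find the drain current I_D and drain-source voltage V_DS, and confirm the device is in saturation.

I_D ≈ 0.27 mA, V_DS ≈ 10 V

V_G = V_DD·R_2/(R_1+R_2) = 12×39/219 = 2.14 V. With the source grounded, V_GS = V_G = 2.14 V.
Assume saturation: I_D = (k_n/2)(V_GS − V_t)² = (1.9/2)×(2.14 − 1.6)² = 0.95×0.537² = 0.274 mA.
V_DS = V_DD − I_D·R_D = 12 − 0.274×6.8 = 10.1 V.
Saturation requires V_DS ≥ V_GS − V_t = 0.537 V; 10.1 ≥ 0.537 ✓.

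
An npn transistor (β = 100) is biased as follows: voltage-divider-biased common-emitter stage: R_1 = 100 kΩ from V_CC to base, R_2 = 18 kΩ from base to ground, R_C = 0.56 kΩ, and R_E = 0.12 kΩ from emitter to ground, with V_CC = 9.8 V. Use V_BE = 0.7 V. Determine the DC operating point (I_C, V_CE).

I_C ≈ 2.9 mA, V_CE ≈ 7.8 V

Thevenize the base divider: V_Th = V_CC·R_2/(R_1+R_2) = 9.8×18/118 = 1.49 V, R_Th = R_1‖R_2 = 15.3 kΩ.
Base-emitter loop: V_Th = I_B·R_Th + V_BE + (β+1)I_B·R_E, so I_B = (1.49 − 0.7) / (15.3 + 101×0.12) = 0.029 mA.
I_C = β·I_B = 100×0.029 = 2.9 mA, and I_E = (β+1)I_B = 2.93 mA.
V_CE = V_CC − I_C·R_C − I_E·R_E = 9.8 − 2.9×0.56 − 2.93×0.12 = 7.82 V.
V_CE = 7.82 V > 0.2 V confirms active-region operation.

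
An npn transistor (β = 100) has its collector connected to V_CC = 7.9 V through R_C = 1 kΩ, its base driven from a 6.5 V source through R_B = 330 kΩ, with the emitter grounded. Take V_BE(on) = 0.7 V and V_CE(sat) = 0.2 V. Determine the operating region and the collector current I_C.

active; I_C ≈ 1.8 mA

Assume active. Base-emitter loop: I_B = (V_BB − V_BE)/R_B = (6.5 − 0.7)/330 = 0.0176 mA.
I_C = β·I_B = 100×0.0176 = 1.76 mA.
V_CE = V_CC − I_C·R_C = 7.9 − 1.76×1 = 6.14 V > V_CE(sat), so the active-region assumption holds.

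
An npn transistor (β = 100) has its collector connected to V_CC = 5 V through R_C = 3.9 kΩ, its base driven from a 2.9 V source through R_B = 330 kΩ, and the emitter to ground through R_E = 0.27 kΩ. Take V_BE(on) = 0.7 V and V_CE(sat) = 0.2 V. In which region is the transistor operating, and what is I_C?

active; I_C ≈ 0.62 mA

Assume active. Base-emitter loop: I_B = (V_BB − V_BE)/(R_B + (β+1)R_E) = (2.9 − 0.7)/(330 + 101×0.27) = 0.00616 mA.
I_C = β·I_B = 100×0.00616 = 0.616 mA.
V_CE = V_CC − I_C·R_C − I_E·R_E = 5 − 0.616×3.9 − 0.622×0.27 = 2.43 V > V_CE(sat), so the active-region assumption holds.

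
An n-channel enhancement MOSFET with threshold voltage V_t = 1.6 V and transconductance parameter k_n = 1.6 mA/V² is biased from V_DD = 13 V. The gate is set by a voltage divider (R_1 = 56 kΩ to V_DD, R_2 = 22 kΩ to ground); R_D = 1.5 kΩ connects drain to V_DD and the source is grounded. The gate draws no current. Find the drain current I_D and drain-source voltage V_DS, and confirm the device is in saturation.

I_D ≈ 3.4 mA, V_DS ≈ 7.9 V

V_G = V_DD·R_2/(R_1+R_2) = 13×22/78 = 3.67 V. With the source grounded, V_GS = V_G = 3.67 V.
Assume saturation: I_D = (k_n/2)(V_GS − V_t)² = (1.6/2)×(3.67 − 1.6)² = 0.8×2.07² = 3.42 mA.
V_DS = V_DD − I_D·R_D = 13 − 3.42×1.5 = 7.87 V.
Saturation requires V_DS ≥ V_GS − V_t = 2.07 V; 7.87 ≥ 2.07 ✓.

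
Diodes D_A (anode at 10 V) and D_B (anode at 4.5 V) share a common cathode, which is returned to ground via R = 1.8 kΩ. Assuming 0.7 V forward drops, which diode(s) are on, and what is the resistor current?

Assume both conduct. Then node N would need to be at both 10−0.7 = 9.3 V and 4.5−0.7 = 3.8 V, which is impossible.
Assume only D_A conducts: V_N = 10 − 0.7 = 9.3 V, so I_R = 9.3/1.8 = 5.17 mA.
Check D_B: its anode-to-cathode voltage is 4.5 − 9.3 = -4.8 V < 0.7 V, so it is off. The assumption is consistent.

Only D_A conducts; I_R ≈ 5.2 mA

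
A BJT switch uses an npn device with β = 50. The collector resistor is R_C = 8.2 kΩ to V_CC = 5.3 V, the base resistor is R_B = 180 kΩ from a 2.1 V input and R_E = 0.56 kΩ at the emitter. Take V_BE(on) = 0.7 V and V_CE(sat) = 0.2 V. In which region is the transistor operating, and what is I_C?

Assume active. Base-emitter loop: I_B = (V_BB − V_BE)/(R_B + (β+1)R_E) = (2.1 − 0.7)/(180 + 51×0.56) = 0.00671 mA.
I_C = β·I_B = 50×0.00671 = 0.336 mA.
V_CE = V_CC − I_C·R_C − I_E·R_E = 5.3 − 0.336×8.2 − 0.342×0.56 = 2.36 V > V_CE(sat), so the active-region assumption holds.

active; I_C ≈ 0.34 mA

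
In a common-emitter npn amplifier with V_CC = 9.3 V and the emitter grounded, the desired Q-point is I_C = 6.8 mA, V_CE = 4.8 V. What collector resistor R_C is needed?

R_C ≈ 0.66 kΩ

Collector loop: V_CC = I_C·R_C + V_CE.
R_C = (V_CC − V_CE)/I_C = (9.3 − 4.8)/6.8 = 0.662 kΩ.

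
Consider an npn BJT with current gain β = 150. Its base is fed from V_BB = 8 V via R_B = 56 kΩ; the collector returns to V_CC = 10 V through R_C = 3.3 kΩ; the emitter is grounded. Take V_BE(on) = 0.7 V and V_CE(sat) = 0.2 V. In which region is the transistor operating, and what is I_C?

saturation; I_C ≈ 3 mA

Assume active: I_B = (8 − 0.7)/56 = 0.13 mA, giving I_C = β·I_B = 19.6 mA.
But then V_CE = 10 − 19.6×3.3 = -54.5 V < V_CE(sat) = 0.2 V — impossible in the active region.
So the transistor is saturated. With V_CE = 0.2 V, I_C = (V_CC − 0.2)/R_C = 9.8/3.3 = 2.97 mA.
Check: β·I_B = 19.6 mA > I_C = 2.97 mA, confirming saturation.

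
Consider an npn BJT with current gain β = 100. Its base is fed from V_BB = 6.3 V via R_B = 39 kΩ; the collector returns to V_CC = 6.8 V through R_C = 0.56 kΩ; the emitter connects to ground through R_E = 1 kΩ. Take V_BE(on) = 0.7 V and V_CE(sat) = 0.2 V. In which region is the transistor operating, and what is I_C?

active; I_C ≈ 4 mA

Assume active. Base-emitter loop: I_B = (V_BB − V_BE)/(R_B + (β+1)R_E) = (6.3 − 0.7)/(39 + 101×1) = 0.04 mA.
I_C = β·I_B = 100×0.04 = 4 mA.
V_CE = V_CC − I_C·R_C − I_E·R_E = 6.8 − 4×0.56 − 4.04×1 = 0.52 V > V_CE(sat), so the active-region assumption holds.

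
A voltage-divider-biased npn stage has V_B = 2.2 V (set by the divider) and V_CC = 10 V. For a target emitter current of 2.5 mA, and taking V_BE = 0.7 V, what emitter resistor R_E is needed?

V_E = V_B − V_BE = 2.2 − 0.7 = 1.5 V.
R_E = V_E / I_E = 1.5 / 2.5 = 0.6 kΩ.

R_E ≈ 0.6 kΩ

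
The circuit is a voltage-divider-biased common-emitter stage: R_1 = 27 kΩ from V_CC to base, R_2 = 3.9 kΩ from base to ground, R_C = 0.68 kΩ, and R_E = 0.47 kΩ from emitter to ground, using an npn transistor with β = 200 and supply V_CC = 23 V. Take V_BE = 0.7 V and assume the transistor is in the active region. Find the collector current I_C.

I_C ≈ 4.5 mA

Thevenize the base divider: V_Th = V_CC·R_2/(R_1+R_2) = 23×3.9/30.9 = 2.9 V, R_Th = R_1‖R_2 = 3.41 kΩ.
Base-emitter loop: V_Th = I_B·R_Th + V_BE + (β+1)I_B·R_E, so I_B = (2.9 − 0.7) / (3.41 + 201×0.47) = 0.0225 mA.
I_C = β·I_B = 200×0.0225 = 4.5 mA, and I_E = (β+1)I_B = 4.52 mA.
V_CE = V_CC − I_C·R_C − I_E·R_E = 23 − 4.5×0.68 − 4.52×0.47 = 17.8 V.
V_CE = 17.8 V > 0.2 V confirms active-region operation.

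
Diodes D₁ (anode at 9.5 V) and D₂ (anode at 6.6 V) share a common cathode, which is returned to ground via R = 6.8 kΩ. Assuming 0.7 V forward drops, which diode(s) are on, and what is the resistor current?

Only D₁ conducts; I_R ≈ 1.3 mA

Assume both conduct. Then node N would need to be at both 9.5−0.7 = 8.8 V and 6.6−0.7 = 5.9 V, which is impossible.
Assume only D₁ conducts: V_N = 9.5 − 0.7 = 8.8 V, so I_R = 8.8/6.8 = 1.29 mA.
Check D₂: its anode-to-cathode voltage is 6.6 − 8.8 = -2.2 V < 0.7 V, so it is off. The assumption is consistent.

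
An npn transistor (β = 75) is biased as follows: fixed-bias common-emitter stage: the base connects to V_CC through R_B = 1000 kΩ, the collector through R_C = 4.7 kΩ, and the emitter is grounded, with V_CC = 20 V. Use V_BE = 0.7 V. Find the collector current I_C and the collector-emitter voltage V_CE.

Base loop: V_CC = I_B·R_B + V_BE, so I_B = (20 − 0.7)/1000 kΩ = 0.0193 mA.
In the active region I_C = β·I_B = 75 × 0.0193 = 1.45 mA.
Collector loop: V_CE = V_CC − I_C·R_C = 20 − 1.45×4.7 = 13.2 V.
Since V_CE = 13.2 V > V_CE(sat) ≈ 0.2 V, the transistor is in the active region as assumed.

I_C ≈ 1.4 mA, V_CE ≈ 13 V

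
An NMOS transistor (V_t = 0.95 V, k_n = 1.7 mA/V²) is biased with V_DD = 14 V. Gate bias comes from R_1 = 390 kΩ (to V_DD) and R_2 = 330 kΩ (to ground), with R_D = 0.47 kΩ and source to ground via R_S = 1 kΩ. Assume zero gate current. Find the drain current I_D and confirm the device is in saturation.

I_D ≈ 3.5 mA

V_G = V_DD·R_2/(R_1+R_2) = 14×330/720 = 6.42 V.
Assume saturation: I_D = (k_n/2)(V_GS − V_t)² with V_GS = V_G − I_D·R_S = 6.42 − 1·I_D.
Substituting gives 0.85·I_D² − 10.3·I_D + 25.4 = 0, with roots I_D = 3.45 or 8.66 mA.
The root I_D = 8.66 mA gives V_GS = -2.24 V ≤ V_t, so take I_D = 3.45 mA.
Then V_GS = 2.97 V and V_DS = V_DD − I_D(R_D+R_S) = 14 − 3.45×1.47 = 8.93 V.
Saturation requires V_DS ≥ V_GS − V_t = 2.02 V; 8.93 ≥ 2.02 ✓.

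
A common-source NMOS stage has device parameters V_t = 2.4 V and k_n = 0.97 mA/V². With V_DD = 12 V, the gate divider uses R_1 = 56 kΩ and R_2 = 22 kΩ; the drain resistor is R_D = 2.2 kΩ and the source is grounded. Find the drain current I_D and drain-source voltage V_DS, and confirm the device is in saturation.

I_D ≈ 0.47 mA, V_DS ≈ 11 V

V_G = V_DD·R_2/(R_1+R_2) = 12×22/78 = 3.38 V. With the source grounded, V_GS = V_G = 3.38 V.
Assume saturation: I_D = (k_n/2)(V_GS − V_t)² = (0.97/2)×(3.38 − 2.4)² = 0.485×0.985² = 0.47 mA.
V_DS = V_DD − I_D·R_D = 12 − 0.47×2.2 = 11 V.
Saturation requires V_DS ≥ V_GS − V_t = 0.985 V; 11 ≥ 0.985 ✓.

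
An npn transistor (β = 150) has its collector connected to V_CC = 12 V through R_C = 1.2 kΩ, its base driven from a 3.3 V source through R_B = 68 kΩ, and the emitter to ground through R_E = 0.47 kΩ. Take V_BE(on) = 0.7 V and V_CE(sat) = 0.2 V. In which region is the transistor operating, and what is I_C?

Assume active. Base-emitter loop: I_B = (V_BB − V_BE)/(R_B + (β+1)R_E) = (3.3 − 0.7)/(68 + 151×0.47) = 0.0187 mA.
I_C = β·I_B = 150×0.0187 = 2.81 mA.
V_CE = V_CC − I_C·R_C − I_E·R_E = 12 − 2.81×1.2 − 2.83×0.47 = 7.3 V > V_CE(sat), so the active-region assumption holds.

active; I_C ≈ 2.8 mA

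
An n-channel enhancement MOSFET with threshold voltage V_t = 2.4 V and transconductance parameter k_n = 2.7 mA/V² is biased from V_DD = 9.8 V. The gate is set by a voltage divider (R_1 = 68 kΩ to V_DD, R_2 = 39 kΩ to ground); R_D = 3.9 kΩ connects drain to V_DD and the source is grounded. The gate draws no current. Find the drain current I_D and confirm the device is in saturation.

I_D ≈ 1.9 mA

V_G = V_DD·R_2/(R_1+R_2) = 9.8×39/107 = 3.57 V. With the source grounded, V_GS = V_G = 3.57 V.
Assume saturation: I_D = (k_n/2)(V_GS − V_t)² = (2.7/2)×(3.57 − 2.4)² = 1.35×1.17² = 1.85 mA.
V_DS = V_DD − I_D·R_D = 9.8 − 1.85×3.9 = 2.57 V.
Saturation requires V_DS ≥ V_GS − V_t = 1.17 V; 2.57 ≥ 1.17 ✓.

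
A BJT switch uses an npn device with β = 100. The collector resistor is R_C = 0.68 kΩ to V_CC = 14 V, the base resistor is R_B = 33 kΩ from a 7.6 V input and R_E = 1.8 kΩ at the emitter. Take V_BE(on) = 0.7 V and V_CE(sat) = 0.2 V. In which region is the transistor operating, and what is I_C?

active; I_C ≈ 3.2 mA

Assume active. Base-emitter loop: I_B = (V_BB − V_BE)/(R_B + (β+1)R_E) = (7.6 − 0.7)/(33 + 101×1.8) = 0.0321 mA.
I_C = β·I_B = 100×0.0321 = 3.21 mA.
V_CE = V_CC − I_C·R_C − I_E·R_E = 14 − 3.21×0.68 − 3.24×1.8 = 5.98 V > V_CE(sat), so the active-region assumption holds.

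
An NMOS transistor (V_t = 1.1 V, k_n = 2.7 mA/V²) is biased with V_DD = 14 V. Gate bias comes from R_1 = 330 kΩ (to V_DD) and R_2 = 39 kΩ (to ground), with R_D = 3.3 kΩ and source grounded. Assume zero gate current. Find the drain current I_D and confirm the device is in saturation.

V_G = V_DD·R_2/(R_1+R_2) = 14×39/369 = 1.48 V. With the source grounded, V_GS = V_G = 1.48 V.
Assume saturation: I_D = (k_n/2)(V_GS − V_t)² = (2.7/2)×(1.48 − 1.1)² = 1.35×0.38² = 0.195 mA.
V_DS = V_DD − I_D·R_D = 14 − 0.195×3.3 = 13.4 V.
Saturation requires V_DS ≥ V_GS − V_t = 0.38 V; 13.4 ≥ 0.38 ✓.

I_D ≈ 0.19 mA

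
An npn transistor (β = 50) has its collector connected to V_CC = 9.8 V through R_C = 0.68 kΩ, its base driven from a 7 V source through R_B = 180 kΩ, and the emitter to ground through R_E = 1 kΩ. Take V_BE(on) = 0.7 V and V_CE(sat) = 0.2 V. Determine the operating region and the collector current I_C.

active; I_C ≈ 1.4 mA

Assume active. Base-emitter loop: I_B = (V_BB − V_BE)/(R_B + (β+1)R_E) = (7 − 0.7)/(180 + 51×1) = 0.0273 mA.
I_C = β·I_B = 50×0.0273 = 1.36 mA.
V_CE = V_CC − I_C·R_C − I_E·R_E = 9.8 − 1.36×0.68 − 1.39×1 = 7.48 V > V_CE(sat), so the active-region assumption holds.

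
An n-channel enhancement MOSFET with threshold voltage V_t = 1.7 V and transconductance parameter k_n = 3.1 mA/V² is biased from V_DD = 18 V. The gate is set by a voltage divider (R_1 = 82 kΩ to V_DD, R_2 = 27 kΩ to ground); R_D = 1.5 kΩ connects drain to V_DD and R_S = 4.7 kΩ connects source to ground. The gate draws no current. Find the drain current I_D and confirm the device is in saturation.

V_G = V_DD·R_2/(R_1+R_2) = 18×27/109 = 4.46 V.
Assume saturation: I_D = (k_n/2)(V_GS − V_t)² with V_GS = V_G − I_D·R_S = 4.46 − 4.7·I_D.
Substituting gives 34.2·I_D² − 41.2·I_D + 11.8 = 0, with roots I_D = 0.47 or 0.733 mA.
The root I_D = 0.733 mA gives V_GS = 1.01 V ≤ V_t, so take I_D = 0.47 mA.
Then V_GS = 2.25 V and V_DS = V_DD − I_D(R_D+R_S) = 18 − 0.47×6.2 = 15.1 V.
Saturation requires V_DS ≥ V_GS − V_t = 0.551 V; 15.1 ≥ 0.551 ✓.

I_D ≈ 0.47 mA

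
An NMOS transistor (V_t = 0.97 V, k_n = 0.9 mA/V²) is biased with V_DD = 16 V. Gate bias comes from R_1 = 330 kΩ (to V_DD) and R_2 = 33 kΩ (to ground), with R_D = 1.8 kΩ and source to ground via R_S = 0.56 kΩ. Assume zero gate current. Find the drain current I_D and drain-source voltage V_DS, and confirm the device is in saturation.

I_D ≈ 0.086 mA, V_DS ≈ 16 V

V_G = V_DD·R_2/(R_1+R_2) = 16×33/363 = 1.45 V.
Assume saturation: I_D = (k_n/2)(V_GS − V_t)² with V_GS = V_G − I_D·R_S = 1.45 − 0.56·I_D.
Substituting gives 0.141·I_D² − 1.24·I_D + 0.106 = 0, with roots I_D = 0.0857 or 8.73 mA.
The root I_D = 8.73 mA gives V_GS = -3.43 V ≤ V_t, so take I_D = 0.0857 mA.
Then V_GS = 1.41 V and V_DS = V_DD − I_D(R_D+R_S) = 16 − 0.0857×2.36 = 15.8 V.
Saturation requires V_DS ≥ V_GS − V_t = 0.437 V; 15.8 ≥ 0.437 ✓.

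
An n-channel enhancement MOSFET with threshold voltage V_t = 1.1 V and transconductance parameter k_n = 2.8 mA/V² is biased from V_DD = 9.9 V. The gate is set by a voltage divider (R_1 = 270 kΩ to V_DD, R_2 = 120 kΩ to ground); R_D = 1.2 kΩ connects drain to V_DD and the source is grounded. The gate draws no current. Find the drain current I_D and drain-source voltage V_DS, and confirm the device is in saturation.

V_G = V_DD·R_2/(R_1+R_2) = 9.9×120/390 = 3.05 V. With the source grounded, V_GS = V_G = 3.05 V.
Assume saturation: I_D = (k_n/2)(V_GS − V_t)² = (2.8/2)×(3.05 − 1.1)² = 1.4×1.95² = 5.3 mA.
V_DS = V_DD − I_D·R_D = 9.9 − 5.3×1.2 = 3.54 V.
Saturation requires V_DS ≥ V_GS − V_t = 1.95 V; 3.54 ≥ 1.95 ✓.

I_D ≈ 5.3 mA, V_DS ≈ 3.5 V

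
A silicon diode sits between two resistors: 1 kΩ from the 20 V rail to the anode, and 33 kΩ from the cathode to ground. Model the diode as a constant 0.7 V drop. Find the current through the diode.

The two resistors are in series with the diode, so KVL gives 20 = I·1 + 0.7 + I·33.
I = (20 − 0.7) / (1 + 33) kΩ = 19.3 / 34 = 0.568 mA.

I ≈ 0.57 mA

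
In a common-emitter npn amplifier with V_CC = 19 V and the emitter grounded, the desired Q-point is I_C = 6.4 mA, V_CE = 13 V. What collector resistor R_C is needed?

R_C ≈ 0.94 kΩ

Collector loop: V_CC = I_C·R_C + V_CE.
R_C = (V_CC − V_CE)/I_C = (19 − 13)/6.4 = 0.938 kΩ.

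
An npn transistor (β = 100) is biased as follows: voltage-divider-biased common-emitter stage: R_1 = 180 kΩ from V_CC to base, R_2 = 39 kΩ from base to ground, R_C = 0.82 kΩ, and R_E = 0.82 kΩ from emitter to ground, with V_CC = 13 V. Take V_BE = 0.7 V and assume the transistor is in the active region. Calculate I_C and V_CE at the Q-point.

I_C ≈ 1.4 mA, V_CE ≈ 11 V

Thevenize the base divider: V_Th = V_CC·R_2/(R_1+R_2) = 13×39/219 = 2.32 V, R_Th = R_1‖R_2 = 32.1 kΩ.
Base-emitter loop: V_Th = I_B·R_Th + V_BE + (β+1)I_B·R_E, so I_B = (2.32 − 0.7) / (32.1 + 101×0.82) = 0.0141 mA.
I_C = β·I_B = 100×0.0141 = 1.41 mA, and I_E = (β+1)I_B = 1.42 mA.
V_CE = V_CC − I_C·R_C − I_E·R_E = 13 − 1.41×0.82 − 1.42×0.82 = 10.7 V.
V_CE = 10.7 V > 0.2 V confirms active-region operation.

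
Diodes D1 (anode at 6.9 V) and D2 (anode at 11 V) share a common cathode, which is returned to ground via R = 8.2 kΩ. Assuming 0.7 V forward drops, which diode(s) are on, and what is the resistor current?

Assume both conduct. Then node N would need to be at both 6.9−0.7 = 6.2 V and 11−0.7 = 10.3 V, which is impossible.
Assume only D2 conducts: V_N = 11 − 0.7 = 10.3 V, so I_R = 10.3/8.2 = 1.26 mA.
Check D1: its anode-to-cathode voltage is 6.9 − 10.3 = -3.4 V < 0.7 V, so it is off. The assumption is consistent.

Only D2 conducts; I_R ≈ 1.3 mA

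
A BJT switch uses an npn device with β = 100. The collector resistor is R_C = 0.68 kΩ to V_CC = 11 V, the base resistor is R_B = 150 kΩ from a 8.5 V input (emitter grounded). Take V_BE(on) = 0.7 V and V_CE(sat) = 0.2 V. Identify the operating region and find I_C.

active; I_C ≈ 5.2 mA

Assume active. Base-emitter loop: I_B = (V_BB − V_BE)/R_B = (8.5 − 0.7)/150 = 0.052 mA.
I_C = β·I_B = 100×0.052 = 5.2 mA.
V_CE = V_CC − I_C·R_C = 11 − 5.2×0.68 = 7.46 V > V_CE(sat), so the active-region assumption holds.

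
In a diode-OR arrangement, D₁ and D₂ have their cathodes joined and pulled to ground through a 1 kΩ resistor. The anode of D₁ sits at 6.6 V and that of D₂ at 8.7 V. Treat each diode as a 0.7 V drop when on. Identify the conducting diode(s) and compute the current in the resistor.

Assume both conduct. Then node N would need to be at both 6.6−0.7 = 5.9 V and 8.7−0.7 = 8 V, which is impossible.
Assume only D₂ conducts: V_N = 8.7 − 0.7 = 8 V, so I_R = 8/1 = 8 mA.
Check D₁: its anode-to-cathode voltage is 6.6 − 8 = -1.4 V < 0.7 V, so it is off. The assumption is consistent.

Only D₂ conducts; I_R ≈ 8 mA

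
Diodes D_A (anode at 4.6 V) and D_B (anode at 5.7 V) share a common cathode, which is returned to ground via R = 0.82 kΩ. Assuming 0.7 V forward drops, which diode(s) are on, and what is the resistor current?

Assume both conduct. Then node N would need to be at both 4.6−0.7 = 3.9 V and 5.7−0.7 = 5 V, which is impossible.
Assume only D_B conducts: V_N = 5.7 − 0.7 = 5 V, so I_R = 5/0.82 = 6.1 mA.
Check D_A: its anode-to-cathode voltage is 4.6 − 5 = -0.4 V < 0.7 V, so it is off. The assumption is consistent.

Only D_B conducts; I_R ≈ 6.1 mA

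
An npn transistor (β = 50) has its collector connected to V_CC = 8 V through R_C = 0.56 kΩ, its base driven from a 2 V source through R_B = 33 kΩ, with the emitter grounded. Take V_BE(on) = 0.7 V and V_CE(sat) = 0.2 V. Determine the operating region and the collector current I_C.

active; I_C ≈ 2 mA

Assume active. Base-emitter loop: I_B = (V_BB − V_BE)/R_B = (2 − 0.7)/33 = 0.0394 mA.
I_C = β·I_B = 50×0.0394 = 1.97 mA.
V_CE = V_CC − I_C·R_C = 8 − 1.97×0.56 = 6.9 V > V_CE(sat), so the active-region assumption holds.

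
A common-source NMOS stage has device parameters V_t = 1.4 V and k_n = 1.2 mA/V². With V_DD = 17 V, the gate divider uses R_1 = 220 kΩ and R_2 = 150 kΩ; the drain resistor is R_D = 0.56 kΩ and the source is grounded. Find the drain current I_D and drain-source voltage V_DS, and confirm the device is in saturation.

I_D ≈ 18 mA, V_DS ≈ 6.9 V

V_G = V_DD·R_2/(R_1+R_2) = 17×150/370 = 6.89 V. With the source grounded, V_GS = V_G = 6.89 V.
Assume saturation: I_D = (k_n/2)(V_GS − V_t)² = (1.2/2)×(6.89 − 1.4)² = 0.6×5.49² = 18.1 mA.
V_DS = V_DD − I_D·R_D = 17 − 18.1×0.56 = 6.87 V.
Saturation requires V_DS ≥ V_GS − V_t = 5.49 V; 6.87 ≥ 5.49 ✓.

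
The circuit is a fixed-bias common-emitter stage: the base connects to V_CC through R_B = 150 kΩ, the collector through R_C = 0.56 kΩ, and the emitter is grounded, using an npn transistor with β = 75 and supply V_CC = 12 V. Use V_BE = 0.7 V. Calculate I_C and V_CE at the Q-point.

I_C ≈ 5.7 mA, V_CE ≈ 8.8 V

Base loop: V_CC = I_B·R_B + V_BE, so I_B = (12 − 0.7)/150 kΩ = 0.0753 mA.
In the active region I_C = β·I_B = 75 × 0.0753 = 5.65 mA.
Collector loop: V_CE = V_CC − I_C·R_C = 12 − 5.65×0.56 = 8.84 V.
Since V_CE = 8.84 V > V_CE(sat) ≈ 0.2 V, the transistor is in the active region as assumed.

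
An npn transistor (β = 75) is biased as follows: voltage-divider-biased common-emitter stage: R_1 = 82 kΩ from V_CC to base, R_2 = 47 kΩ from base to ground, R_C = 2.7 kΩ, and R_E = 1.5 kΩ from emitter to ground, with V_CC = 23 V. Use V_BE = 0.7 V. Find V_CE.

V_CE ≈ 6.1 V

Thevenize the base divider: V_Th = V_CC·R_2/(R_1+R_2) = 23×47/129 = 8.38 V, R_Th = R_1‖R_2 = 29.9 kΩ.
Base-emitter loop: V_Th = I_B·R_Th + V_BE + (β+1)I_B·R_E, so I_B = (8.38 − 0.7) / (29.9 + 76×1.5) = 0.0534 mA.
I_C = β·I_B = 75×0.0534 = 4 mA, and I_E = (β+1)I_B = 4.06 mA.
V_CE = V_CC − I_C·R_C − I_E·R_E = 23 − 4×2.7 − 4.06×1.5 = 6.11 V.
V_CE = 6.11 V > 0.2 V confirms active-region operation.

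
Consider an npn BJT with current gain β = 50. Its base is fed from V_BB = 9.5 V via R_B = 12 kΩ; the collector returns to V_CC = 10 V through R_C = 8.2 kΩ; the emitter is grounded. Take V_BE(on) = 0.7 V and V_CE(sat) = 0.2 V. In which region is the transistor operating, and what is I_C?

saturation; I_C ≈ 1.2 mA

Assume active: I_B = (9.5 − 0.7)/12 = 0.733 mA, giving I_C = β·I_B = 36.7 mA.
But then V_CE = 10 − 36.7×8.2 = -291 V < V_CE(sat) = 0.2 V — impossible in the active region.
So the transistor is saturated. With V_CE = 0.2 V, I_C = (V_CC − 0.2)/R_C = 9.8/8.2 = 1.2 mA.
Check: β·I_B = 36.7 mA > I_C = 1.2 mA, confirming saturation.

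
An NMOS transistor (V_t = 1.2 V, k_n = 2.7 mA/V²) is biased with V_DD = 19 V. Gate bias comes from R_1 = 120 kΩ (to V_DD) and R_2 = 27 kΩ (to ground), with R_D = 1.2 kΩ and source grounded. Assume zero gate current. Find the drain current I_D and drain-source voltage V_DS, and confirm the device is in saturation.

I_D ≈ 7.1 mA, V_DS ≈ 11 V

V_G = V_DD·R_2/(R_1+R_2) = 19×27/147 = 3.49 V. With the source grounded, V_GS = V_G = 3.49 V.
Assume saturation: I_D = (k_n/2)(V_GS − V_t)² = (2.7/2)×(3.49 − 1.2)² = 1.35×2.29² = 7.08 mA.
V_DS = V_DD − I_D·R_D = 19 − 7.08×1.2 = 10.5 V.
Saturation requires V_DS ≥ V_GS − V_t = 2.29 V; 10.5 ≥ 2.29 ✓.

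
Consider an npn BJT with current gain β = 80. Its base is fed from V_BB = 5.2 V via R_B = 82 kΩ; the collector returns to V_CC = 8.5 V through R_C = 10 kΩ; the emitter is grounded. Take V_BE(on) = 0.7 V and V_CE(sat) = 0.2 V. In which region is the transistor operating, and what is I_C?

saturation; I_C ≈ 0.83 mA

Assume active: I_B = (5.2 − 0.7)/82 = 0.0549 mA, giving I_C = β·I_B = 4.39 mA.
But then V_CE = 8.5 − 4.39×10 = -35.4 V < V_CE(sat) = 0.2 V — impossible in the active region.
So the transistor is saturated. With V_CE = 0.2 V, I_C = (V_CC − 0.2)/R_C = 8.3/10 = 0.83 mA.
Check: β·I_B = 4.39 mA > I_C = 0.83 mA, confirming saturation.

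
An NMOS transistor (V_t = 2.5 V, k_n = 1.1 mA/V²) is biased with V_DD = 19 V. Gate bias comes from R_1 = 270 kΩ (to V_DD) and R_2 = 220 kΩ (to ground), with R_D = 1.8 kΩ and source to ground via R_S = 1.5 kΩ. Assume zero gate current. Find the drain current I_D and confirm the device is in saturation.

V_G = V_DD·R_2/(R_1+R_2) = 19×220/490 = 8.53 V.
Assume saturation: I_D = (k_n/2)(V_GS − V_t)² with V_GS = V_G − I_D·R_S = 8.53 − 1.5·I_D.
Substituting gives 1.24·I_D² − 11·I_D + 20 = 0, with roots I_D = 2.58 or 6.27 mA.
The root I_D = 6.27 mA gives V_GS = -0.877 V ≤ V_t, so take I_D = 2.58 mA.
Then V_GS = 4.66 V and V_DS = V_DD − I_D(R_D+R_S) = 19 − 2.58×3.3 = 10.5 V.
Saturation requires V_DS ≥ V_GS − V_t = 2.16 V; 10.5 ≥ 2.16 ✓.

I_D ≈ 2.6 mA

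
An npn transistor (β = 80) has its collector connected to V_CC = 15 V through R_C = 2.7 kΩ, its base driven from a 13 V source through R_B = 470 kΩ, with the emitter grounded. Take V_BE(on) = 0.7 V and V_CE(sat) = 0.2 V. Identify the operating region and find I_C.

active; I_C ≈ 2.1 mA

Assume active. Base-emitter loop: I_B = (V_BB − V_BE)/R_B = (13 − 0.7)/470 = 0.0262 mA.
I_C = β·I_B = 80×0.0262 = 2.09 mA.
V_CE = V_CC − I_C·R_C = 15 − 2.09×2.7 = 9.35 V > V_CE(sat), so the active-region assumption holds.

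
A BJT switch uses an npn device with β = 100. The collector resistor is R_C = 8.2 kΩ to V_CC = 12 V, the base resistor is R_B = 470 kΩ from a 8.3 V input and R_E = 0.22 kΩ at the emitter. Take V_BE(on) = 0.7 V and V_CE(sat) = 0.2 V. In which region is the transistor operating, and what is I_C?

Assume active: I_B = (8.3 − 0.7)/(470 + 101×0.22) = 0.0154 mA, I_C = β·I_B = 1.54 mA.
Then V_CE = 12 − 1.54×8.2 − 1.56×0.22 = -1 V < 0.2 V — the active assumption fails.
Re-solve with V_CE = 0.2 V. KCL at the emitter: V_E/R_E = (V_BB−0.7−V_E)/R_B + (V_CC−0.2−V_E)/R_C, giving V_E = 0.312 V.
I_C = (V_CC − 0.2 − V_E)/R_C = (11.8 − 0.312)/8.2 = 1.4 mA.
Check: I_B = (7.6 − 0.312)/470 = 0.0155 mA, and β·I_B = 1.55 mA > I_C, confirming saturation.

saturation; I_C ≈ 1.4 mA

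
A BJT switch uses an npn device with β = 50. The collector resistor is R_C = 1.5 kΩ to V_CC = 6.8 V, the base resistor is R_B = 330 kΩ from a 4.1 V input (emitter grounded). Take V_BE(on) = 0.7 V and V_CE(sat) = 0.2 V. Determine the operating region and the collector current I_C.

active; I_C ≈ 0.52 mA

Assume active. Base-emitter loop: I_B = (V_BB − V_BE)/R_B = (4.1 − 0.7)/330 = 0.0103 mA.
I_C = β·I_B = 50×0.0103 = 0.515 mA.
V_CE = V_CC − I_C·R_C = 6.8 − 0.515×1.5 = 6.03 V > V_CE(sat), so the active-region assumption holds.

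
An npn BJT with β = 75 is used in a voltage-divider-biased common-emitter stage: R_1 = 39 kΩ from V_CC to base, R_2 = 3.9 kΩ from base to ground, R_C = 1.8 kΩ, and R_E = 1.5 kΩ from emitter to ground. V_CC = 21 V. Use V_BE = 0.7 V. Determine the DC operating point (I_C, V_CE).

Thevenize the base divider: V_Th = V_CC·R_2/(R_1+R_2) = 21×3.9/42.9 = 1.91 V, R_Th = R_1‖R_2 = 3.55 kΩ.
Base-emitter loop: V_Th = I_B·R_Th + V_BE + (β+1)I_B·R_E, so I_B = (1.91 − 0.7) / (3.55 + 76×1.5) = 0.0103 mA.
I_C = β·I_B = 75×0.0103 = 0.771 mA, and I_E = (β+1)I_B = 0.782 mA.
V_CE = V_CC − I_C·R_C − I_E·R_E = 21 − 0.771×1.8 − 0.782×1.5 = 18.4 V.
V_CE = 18.4 V > 0.2 V confirms active-region operation.

I_C ≈ 0.77 mA, V_CE ≈ 18 V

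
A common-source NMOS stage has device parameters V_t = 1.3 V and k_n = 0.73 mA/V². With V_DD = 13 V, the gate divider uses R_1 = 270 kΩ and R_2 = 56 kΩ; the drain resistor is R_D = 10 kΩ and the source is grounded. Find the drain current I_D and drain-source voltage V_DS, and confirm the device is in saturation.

I_D ≈ 0.32 mA, V_DS ≈ 9.8 V

V_G = V_DD·R_2/(R_1+R_2) = 13×56/326 = 2.23 V. With the source grounded, V_GS = V_G = 2.23 V.
Assume saturation: I_D = (k_n/2)(V_GS − V_t)² = (0.73/2)×(2.23 − 1.3)² = 0.365×0.933² = 0.318 mA.
V_DS = V_DD − I_D·R_D = 13 − 0.318×10 = 9.82 V.
Saturation requires V_DS ≥ V_GS − V_t = 0.933 V; 9.82 ≥ 0.933 ✓.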